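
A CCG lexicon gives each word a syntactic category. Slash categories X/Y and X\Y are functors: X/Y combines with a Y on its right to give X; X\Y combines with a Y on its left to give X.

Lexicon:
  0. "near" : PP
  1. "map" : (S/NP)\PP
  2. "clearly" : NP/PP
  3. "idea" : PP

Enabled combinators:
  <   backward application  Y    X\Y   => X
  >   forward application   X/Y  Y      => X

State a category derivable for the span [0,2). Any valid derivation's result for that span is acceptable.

[0,4] S   >
  [0,2] S/NP   <
    [0,1] "near" : PP
    [1,2] "map" : (S/NP)\PP
  [2,4] NP   >
    [2,3] "clearly" : NP/PP
    [3,4] "idea" : PP

S/NP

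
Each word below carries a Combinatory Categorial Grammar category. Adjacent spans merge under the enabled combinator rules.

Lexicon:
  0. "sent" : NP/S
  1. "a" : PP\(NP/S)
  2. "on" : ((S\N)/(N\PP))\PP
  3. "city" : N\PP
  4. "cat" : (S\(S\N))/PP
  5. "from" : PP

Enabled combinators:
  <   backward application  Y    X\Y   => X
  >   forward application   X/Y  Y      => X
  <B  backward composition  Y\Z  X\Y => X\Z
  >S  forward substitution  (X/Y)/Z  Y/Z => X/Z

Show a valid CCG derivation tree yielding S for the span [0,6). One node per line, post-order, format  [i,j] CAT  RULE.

[0,6] S   <
  [0,4] S\N   >
    [0,3] (S\N)/(N\PP)   <
      [0,2] PP   <
        [0,1] "sent" : NP/S
        [1,2] "a" : PP\(NP/S)
      [2,3] "on" : ((S\N)/(N\PP))\PP
    [3,4] "city" : N\PP
  [4,6] S\(S\N)   >
    [4,5] "cat" : (S\(S\N))/PP
    [5,6] "from" : PP

[0,1] NP/S  lex  "sent"
[1,2] PP\(NP/S)  lex  "a"
[0,2] PP  <  k=1
[2,3] ((S\N)/(N\PP))\PP  lex  "on"
[0,3] (S\N)/(N\PP)  <  k=2
[3,4] N\PP  lex  "city"
[0,4] S\N  >  k=3
[4,5] (S\(S\N))/PP  lex  "cat"
[5,6] PP  lex  "from"
[4,6] S\(S\N)  >  k=5
[0,6] S  <  k=4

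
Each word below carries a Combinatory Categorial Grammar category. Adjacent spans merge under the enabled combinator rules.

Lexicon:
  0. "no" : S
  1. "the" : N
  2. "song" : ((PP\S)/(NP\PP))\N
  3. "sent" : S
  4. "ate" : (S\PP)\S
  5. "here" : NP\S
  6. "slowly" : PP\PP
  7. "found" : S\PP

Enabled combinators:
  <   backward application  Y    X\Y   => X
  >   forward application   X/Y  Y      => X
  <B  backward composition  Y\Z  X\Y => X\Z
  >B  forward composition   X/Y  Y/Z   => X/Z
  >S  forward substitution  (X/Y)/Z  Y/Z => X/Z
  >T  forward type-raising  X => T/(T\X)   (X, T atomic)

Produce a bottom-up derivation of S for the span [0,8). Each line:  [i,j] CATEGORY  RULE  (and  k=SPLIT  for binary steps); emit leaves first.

[0,8] S   <
  [0,6] PP   >
    [0,1] PP/(PP\S)   >T
      [0,1] "no" : S
    [1,6] PP\S   >
      [1,3] (PP\S)/(NP\PP)   <
        [1,2] "the" : N
        [2,3] "song" : ((PP\S)/(NP\PP))\N
      [3,6] NP\PP   <B
        [3,5] S\PP   <
          [3,4] "sent" : S
          [4,5] "ate" : (S\PP)\S
        [5,6] "here" : NP\S
  [6,8] S\PP   <B
    [6,7] "slowly" : PP\PP
    [7,8] "found" : S\PP

[0,1] S  lex  "no"
[0,1] PP/(PP\S)  >T
[1,2] N  lex  "the"
[2,3] ((PP\S)/(NP\PP))\N  lex  "song"
[1,3] (PP\S)/(NP\PP)  <  k=2
[3,4] S  lex  "sent"
[4,5] (S\PP)\S  lex  "ate"
[3,5] S\PP  <  k=4
[5,6] NP\S  lex  "here"
[3,6] NP\PP  <B  k=5
[1,6] PP\S  >  k=3
[0,6] PP  >  k=1
[6,7] PP\PP  lex  "slowly"
[7,8] S\PP  lex  "found"
[6,8] S\PP  <B  k=7
[0,8] S  <  k=6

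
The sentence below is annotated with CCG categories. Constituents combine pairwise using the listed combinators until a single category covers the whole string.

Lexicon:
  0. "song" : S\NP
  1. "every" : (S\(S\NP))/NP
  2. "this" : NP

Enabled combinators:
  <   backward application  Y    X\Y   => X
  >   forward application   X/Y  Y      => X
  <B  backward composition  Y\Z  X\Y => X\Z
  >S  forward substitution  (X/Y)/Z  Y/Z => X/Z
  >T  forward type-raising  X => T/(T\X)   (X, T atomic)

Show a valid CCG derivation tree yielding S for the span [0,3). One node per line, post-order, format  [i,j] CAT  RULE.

[0,3] S   <
  [0,1] "song" : S\NP
  [1,3] S\(S\NP)   >
    [1,2] "every" : (S\(S\NP))/NP
    [2,3] "this" : NP

[0,1] S\NP  lex  "song"
[1,2] (S\(S\NP))/NP  lex  "every"
[2,3] NP  lex  "this"
[1,3] S\(S\NP)  >  k=2
[0,3] S  <  k=1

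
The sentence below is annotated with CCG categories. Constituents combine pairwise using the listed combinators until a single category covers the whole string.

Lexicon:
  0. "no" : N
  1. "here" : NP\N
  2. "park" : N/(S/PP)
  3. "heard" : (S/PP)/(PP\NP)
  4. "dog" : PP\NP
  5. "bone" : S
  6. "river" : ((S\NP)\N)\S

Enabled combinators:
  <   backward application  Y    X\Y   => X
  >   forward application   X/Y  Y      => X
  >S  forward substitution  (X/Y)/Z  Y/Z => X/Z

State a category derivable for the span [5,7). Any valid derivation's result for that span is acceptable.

(S\NP)\N

[0,7] S   <
  [0,2] NP   <
    [0,1] "no" : N
    [1,2] "here" : NP\N
  [2,7] S\NP   <
    [2,5] N   >
      [2,3] "park" : N/(S/PP)
      [3,5] S/PP   >
        [3,4] "heard" : (S/PP)/(PP\NP)
        [4,5] "dog" : PP\NP
    [5,7] (S\NP)\N   <
      [5,6] "bone" : S
      [6,7] "river" : ((S\NP)\N)\S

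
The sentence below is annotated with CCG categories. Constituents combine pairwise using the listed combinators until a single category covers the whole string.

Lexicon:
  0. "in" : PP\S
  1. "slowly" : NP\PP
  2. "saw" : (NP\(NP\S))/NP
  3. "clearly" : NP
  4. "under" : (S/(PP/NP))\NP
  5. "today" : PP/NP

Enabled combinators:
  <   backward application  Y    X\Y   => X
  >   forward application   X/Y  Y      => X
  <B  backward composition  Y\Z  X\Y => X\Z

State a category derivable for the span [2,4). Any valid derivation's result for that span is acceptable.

[0,6] S   >
  [0,5] S/(PP/NP)   <
    [0,4] NP   <
      [0,2] NP\S   <B
        [0,1] "in" : PP\S
        [1,2] "slowly" : NP\PP
      [2,4] NP\(NP\S)   >
        [2,3] "saw" : (NP\(NP\S))/NP
        [3,4] "clearly" : NP
    [4,5] "under" : (S/(PP/NP))\NP
  [5,6] "today" : PP/NP

NP\(NP\S)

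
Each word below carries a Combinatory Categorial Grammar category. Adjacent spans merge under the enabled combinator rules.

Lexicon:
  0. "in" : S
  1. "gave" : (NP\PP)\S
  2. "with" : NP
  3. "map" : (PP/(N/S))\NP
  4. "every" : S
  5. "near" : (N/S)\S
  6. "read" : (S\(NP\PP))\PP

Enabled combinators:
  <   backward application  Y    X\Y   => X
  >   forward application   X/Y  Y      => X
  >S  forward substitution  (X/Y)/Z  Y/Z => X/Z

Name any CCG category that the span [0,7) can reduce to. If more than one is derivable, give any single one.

[0,7] S   <
  [0,2] NP\PP   <
    [0,1] "in" : S
    [1,2] "gave" : (NP\PP)\S
  [2,7] S\(NP\PP)   <
    [2,6] PP   >
      [2,4] PP/(N/S)   <
        [2,3] "with" : NP
        [3,4] "map" : (PP/(N/S))\NP
      [4,6] N/S   <
        [4,5] "every" : S
        [5,6] "near" : (N/S)\S
    [6,7] "read" : (S\(NP\PP))\PP

S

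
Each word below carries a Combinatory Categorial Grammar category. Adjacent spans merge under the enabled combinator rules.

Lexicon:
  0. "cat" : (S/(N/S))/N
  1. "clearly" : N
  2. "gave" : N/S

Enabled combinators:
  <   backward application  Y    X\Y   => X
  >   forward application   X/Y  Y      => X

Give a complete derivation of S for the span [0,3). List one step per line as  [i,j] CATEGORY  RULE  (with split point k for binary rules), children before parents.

[0,3] S   >
  [0,2] S/(N/S)   >
    [0,1] "cat" : (S/(N/S))/N
    [1,2] "clearly" : N
  [2,3] "gave" : N/S

[0,1] (S/(N/S))/N  lex  "cat"
[1,2] N  lex  "clearly"
[0,2] S/(N/S)  >  k=1
[2,3] N/S  lex  "gave"
[0,3] S  >  k=2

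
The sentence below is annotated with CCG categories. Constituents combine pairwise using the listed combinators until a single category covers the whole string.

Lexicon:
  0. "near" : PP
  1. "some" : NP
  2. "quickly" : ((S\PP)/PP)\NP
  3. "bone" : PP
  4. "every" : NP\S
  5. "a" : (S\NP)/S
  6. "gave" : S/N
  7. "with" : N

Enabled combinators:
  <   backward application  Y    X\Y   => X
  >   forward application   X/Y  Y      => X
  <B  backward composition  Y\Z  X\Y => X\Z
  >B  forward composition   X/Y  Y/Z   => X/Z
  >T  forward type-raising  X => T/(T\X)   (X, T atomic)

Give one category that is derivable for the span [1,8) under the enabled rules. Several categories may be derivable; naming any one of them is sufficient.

[0,8] S   <
  [0,1] "near" : PP
  [1,8] S\PP   <B
    [1,4] S\PP   >
      [1,3] (S\PP)/PP   <
        [1,2] "some" : NP
        [2,3] "quickly" : ((S\PP)/PP)\NP
      [3,4] "bone" : PP
    [4,8] S\S   <B
      [4,5] "every" : NP\S
      [5,8] S\NP   >
        [5,6] "a" : (S\NP)/S
        [6,8] S   >
          [6,7] "gave" : S/N
          [7,8] "with" : N

S\PP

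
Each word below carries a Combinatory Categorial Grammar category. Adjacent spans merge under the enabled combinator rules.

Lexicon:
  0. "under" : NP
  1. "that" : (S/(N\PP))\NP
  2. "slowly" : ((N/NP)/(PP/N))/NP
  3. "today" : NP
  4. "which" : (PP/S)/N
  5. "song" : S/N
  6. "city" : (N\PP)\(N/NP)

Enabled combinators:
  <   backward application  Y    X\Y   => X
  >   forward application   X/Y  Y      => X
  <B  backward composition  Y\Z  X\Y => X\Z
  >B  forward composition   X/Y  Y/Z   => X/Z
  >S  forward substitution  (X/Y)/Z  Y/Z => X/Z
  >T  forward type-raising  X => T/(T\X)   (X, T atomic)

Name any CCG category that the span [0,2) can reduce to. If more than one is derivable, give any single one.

S/(N\PP)

[0,7] S   >
  [0,2] S/(N\PP)   <
    [0,1] "under" : NP
    [1,2] "that" : (S/(N\PP))\NP
  [2,7] N\PP   <
    [2,6] N/NP   >
      [2,4] (N/NP)/(PP/N)   >
        [2,3] "slowly" : ((N/NP)/(PP/N))/NP
        [3,4] "today" : NP
      [4,6] PP/N   >S
        [4,5] "which" : (PP/S)/N
        [5,6] "song" : S/N
    [6,7] "city" : (N\PP)\(N/NP)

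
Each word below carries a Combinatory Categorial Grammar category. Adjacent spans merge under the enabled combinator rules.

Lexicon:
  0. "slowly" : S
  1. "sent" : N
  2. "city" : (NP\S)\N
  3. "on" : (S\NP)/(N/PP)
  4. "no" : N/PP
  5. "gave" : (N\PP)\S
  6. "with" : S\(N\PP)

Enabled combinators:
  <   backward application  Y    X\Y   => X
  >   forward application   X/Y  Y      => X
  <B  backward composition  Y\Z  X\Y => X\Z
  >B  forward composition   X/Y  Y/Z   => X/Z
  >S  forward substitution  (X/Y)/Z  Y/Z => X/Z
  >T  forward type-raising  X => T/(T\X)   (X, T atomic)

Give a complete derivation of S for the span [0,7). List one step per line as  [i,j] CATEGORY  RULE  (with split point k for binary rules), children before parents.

[0,1] S  lex  "slowly"
[0,1] NP/(NP\S)  >T
[1,2] N  lex  "sent"
[2,3] (NP\S)\N  lex  "city"
[1,3] NP\S  <  k=2
[0,3] NP  >  k=1
[3,4] (S\NP)/(N/PP)  lex  "on"
[4,5] N/PP  lex  "no"
[3,5] S\NP  >  k=4
[5,6] (N\PP)\S  lex  "gave"
[6,7] S\(N\PP)  lex  "with"
[5,7] S\S  <B  k=6
[3,7] S\NP  <B  k=5
[0,7] S  <  k=3

[0,7] S   <
  [0,3] NP   >
    [0,1] NP/(NP\S)   >T
      [0,1] "slowly" : S
    [1,3] NP\S   <
      [1,2] "sent" : N
      [2,3] "city" : (NP\S)\N
  [3,7] S\NP   <B
    [3,5] S\NP   >
      [3,4] "on" : (S\NP)/(N/PP)
      [4,5] "no" : N/PP
    [5,7] S\S   <B
      [5,6] "gave" : (N\PP)\S
      [6,7] "with" : S\(N\PP)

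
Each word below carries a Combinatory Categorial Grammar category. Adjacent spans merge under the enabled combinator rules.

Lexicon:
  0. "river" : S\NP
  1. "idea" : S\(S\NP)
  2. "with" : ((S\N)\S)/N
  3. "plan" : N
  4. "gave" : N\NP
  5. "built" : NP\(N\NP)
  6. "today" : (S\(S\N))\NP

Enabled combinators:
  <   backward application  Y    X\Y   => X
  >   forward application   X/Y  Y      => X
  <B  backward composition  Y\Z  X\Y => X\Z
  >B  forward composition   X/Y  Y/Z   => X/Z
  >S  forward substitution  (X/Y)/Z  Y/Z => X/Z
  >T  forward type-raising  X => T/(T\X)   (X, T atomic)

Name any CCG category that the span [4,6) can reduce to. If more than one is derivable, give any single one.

[0,7] S   <
  [0,4] S\N   <
    [0,2] S   <
      [0,1] "river" : S\NP
      [1,2] "idea" : S\(S\NP)
    [2,4] (S\N)\S   >
      [2,3] "with" : ((S\N)\S)/N
      [3,4] "plan" : N
  [4,7] S\(S\N)   <
    [4,6] NP   <
      [4,5] "gave" : N\NP
      [5,6] "built" : NP\(N\NP)
    [6,7] "today" : (S\(S\N))\NP

NP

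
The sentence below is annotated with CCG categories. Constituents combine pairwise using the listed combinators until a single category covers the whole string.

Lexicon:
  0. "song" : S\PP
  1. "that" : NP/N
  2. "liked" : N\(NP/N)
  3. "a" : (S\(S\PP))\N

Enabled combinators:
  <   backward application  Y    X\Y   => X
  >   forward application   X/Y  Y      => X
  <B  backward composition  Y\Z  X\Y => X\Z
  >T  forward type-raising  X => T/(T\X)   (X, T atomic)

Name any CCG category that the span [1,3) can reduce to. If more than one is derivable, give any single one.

N

[0,4] S   <
  [0,1] "song" : S\PP
  [1,4] S\(S\PP)   <
    [1,3] N   <
      [1,2] "that" : NP/N
      [2,3] "liked" : N\(NP/N)
    [3,4] "a" : (S\(S\PP))\N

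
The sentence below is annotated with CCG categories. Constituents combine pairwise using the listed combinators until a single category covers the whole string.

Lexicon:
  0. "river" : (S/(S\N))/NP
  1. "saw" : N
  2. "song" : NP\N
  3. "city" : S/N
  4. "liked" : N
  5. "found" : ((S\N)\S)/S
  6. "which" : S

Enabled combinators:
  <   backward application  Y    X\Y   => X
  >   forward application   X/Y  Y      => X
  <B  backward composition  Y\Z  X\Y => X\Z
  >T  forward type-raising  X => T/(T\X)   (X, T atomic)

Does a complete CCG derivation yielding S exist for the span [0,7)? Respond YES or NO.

YES

[0,7] S   >
  [0,3] S/(S\N)   >
    [0,1] "river" : (S/(S\N))/NP
    [1,3] NP   >
      [1,2] NP/(NP\N)   >T
        [1,2] "saw" : N
      [2,3] "song" : NP\N
  [3,7] S\N   <
    [3,5] S   >
      [3,4] "city" : S/N
      [4,5] "liked" : N
    [5,7] (S\N)\S   >
      [5,6] "found" : ((S\N)\S)/S
      [6,7] "which" : S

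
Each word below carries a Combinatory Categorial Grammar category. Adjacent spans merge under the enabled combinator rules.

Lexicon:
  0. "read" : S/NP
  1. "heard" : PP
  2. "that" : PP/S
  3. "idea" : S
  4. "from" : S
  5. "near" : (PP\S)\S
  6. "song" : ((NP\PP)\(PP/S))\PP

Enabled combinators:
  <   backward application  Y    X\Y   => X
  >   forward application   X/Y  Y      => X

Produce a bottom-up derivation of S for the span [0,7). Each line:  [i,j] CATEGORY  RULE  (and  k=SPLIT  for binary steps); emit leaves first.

[0,1] S/NP  lex  "read"
[1,2] PP  lex  "heard"
[2,3] PP/S  lex  "that"
[3,4] S  lex  "idea"
[4,5] S  lex  "from"
[5,6] (PP\S)\S  lex  "near"
[4,6] PP\S  <  k=5
[3,6] PP  <  k=4
[6,7] ((NP\PP)\(PP/S))\PP  lex  "song"
[3,7] (NP\PP)\(PP/S)  <  k=6
[2,7] NP\PP  <  k=3
[1,7] NP  <  k=2
[0,7] S  >  k=1

[0,7] S   >
  [0,1] "read" : S/NP
  [1,7] NP   <
    [1,2] "heard" : PP
    [2,7] NP\PP   <
      [2,3] "that" : PP/S
      [3,7] (NP\PP)\(PP/S)   <
        [3,6] PP   <
          [3,4] "idea" : S
          [4,6] PP\S   <
            [4,5] "from" : S
            [5,6] "near" : (PP\S)\S
        [6,7] "song" : ((NP\PP)\(PP/S))\PP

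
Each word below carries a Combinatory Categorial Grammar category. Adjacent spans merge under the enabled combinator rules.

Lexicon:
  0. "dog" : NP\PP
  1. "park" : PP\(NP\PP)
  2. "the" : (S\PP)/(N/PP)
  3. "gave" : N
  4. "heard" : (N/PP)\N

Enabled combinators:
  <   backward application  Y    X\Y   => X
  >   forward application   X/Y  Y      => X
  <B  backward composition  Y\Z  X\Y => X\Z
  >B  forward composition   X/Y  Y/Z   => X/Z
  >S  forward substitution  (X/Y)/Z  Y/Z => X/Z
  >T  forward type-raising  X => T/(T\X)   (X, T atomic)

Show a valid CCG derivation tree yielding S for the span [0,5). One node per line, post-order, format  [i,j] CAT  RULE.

[0,1] NP\PP  lex  "dog"
[1,2] PP\(NP\PP)  lex  "park"
[0,2] PP  <  k=1
[2,3] (S\PP)/(N/PP)  lex  "the"
[3,4] N  lex  "gave"
[4,5] (N/PP)\N  lex  "heard"
[3,5] N/PP  <  k=4
[2,5] S\PP  >  k=3
[0,5] S  <  k=2

[0,5] S   <
  [0,2] PP   <
    [0,1] "dog" : NP\PP
    [1,2] "park" : PP\(NP\PP)
  [2,5] S\PP   >
    [2,3] "the" : (S\PP)/(N/PP)
    [3,5] N/PP   <
      [3,4] "gave" : N
      [4,5] "heard" : (N/PP)\N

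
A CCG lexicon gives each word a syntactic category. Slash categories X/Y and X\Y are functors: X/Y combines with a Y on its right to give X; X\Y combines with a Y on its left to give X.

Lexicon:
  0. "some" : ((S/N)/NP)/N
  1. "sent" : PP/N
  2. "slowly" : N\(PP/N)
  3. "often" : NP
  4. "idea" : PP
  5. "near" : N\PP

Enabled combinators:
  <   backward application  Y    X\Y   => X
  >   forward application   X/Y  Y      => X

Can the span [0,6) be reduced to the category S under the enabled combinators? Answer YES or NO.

[0,6] S   >
  [0,4] S/N   >
    [0,3] (S/N)/NP   >
      [0,1] "some" : ((S/N)/NP)/N
      [1,3] N   <
        [1,2] "sent" : PP/N
        [2,3] "slowly" : N\(PP/N)
    [3,4] "often" : NP
  [4,6] N   <
    [4,5] "idea" : PP
    [5,6] "near" : N\PP

YES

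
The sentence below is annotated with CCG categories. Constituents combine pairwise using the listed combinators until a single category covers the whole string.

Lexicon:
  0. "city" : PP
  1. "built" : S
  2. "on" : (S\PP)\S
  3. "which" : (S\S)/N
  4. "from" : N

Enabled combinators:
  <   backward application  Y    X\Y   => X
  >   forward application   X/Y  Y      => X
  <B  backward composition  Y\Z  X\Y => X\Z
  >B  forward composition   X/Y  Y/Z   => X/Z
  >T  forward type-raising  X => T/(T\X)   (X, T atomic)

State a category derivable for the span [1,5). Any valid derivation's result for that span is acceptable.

[0,5] S   <
  [0,1] "city" : PP
  [1,5] S\PP   <B
    [1,3] S\PP   <
      [1,2] "built" : S
      [2,3] "on" : (S\PP)\S
    [3,5] S\S   >
      [3,4] "which" : (S\S)/N
      [4,5] "from" : N

S\PP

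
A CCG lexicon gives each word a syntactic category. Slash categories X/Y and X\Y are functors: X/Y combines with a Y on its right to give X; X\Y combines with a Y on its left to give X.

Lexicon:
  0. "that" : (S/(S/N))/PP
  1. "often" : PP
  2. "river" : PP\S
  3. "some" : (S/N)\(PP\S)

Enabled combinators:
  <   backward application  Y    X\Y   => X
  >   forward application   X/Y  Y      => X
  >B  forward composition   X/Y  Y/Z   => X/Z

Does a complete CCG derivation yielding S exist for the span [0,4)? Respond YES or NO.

[0,4] S   >
  [0,2] S/(S/N)   >
    [0,1] "that" : (S/(S/N))/PP
    [1,2] "often" : PP
  [2,4] S/N   <
    [2,3] "river" : PP\S
    [3,4] "some" : (S/N)\(PP\S)

YES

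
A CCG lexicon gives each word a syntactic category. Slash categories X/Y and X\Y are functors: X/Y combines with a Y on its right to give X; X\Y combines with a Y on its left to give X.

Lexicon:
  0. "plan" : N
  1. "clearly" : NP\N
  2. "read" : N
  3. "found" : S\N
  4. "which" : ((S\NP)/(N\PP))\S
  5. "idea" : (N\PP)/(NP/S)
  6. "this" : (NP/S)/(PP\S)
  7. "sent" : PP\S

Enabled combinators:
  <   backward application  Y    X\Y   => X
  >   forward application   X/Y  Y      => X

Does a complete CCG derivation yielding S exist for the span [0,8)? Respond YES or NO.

YES

[0,8] S   <
  [0,2] NP   <
    [0,1] "plan" : N
    [1,2] "clearly" : NP\N
  [2,8] S\NP   >
    [2,5] (S\NP)/(N\PP)   <
      [2,4] S   <
        [2,3] "read" : N
        [3,4] "found" : S\N
      [4,5] "which" : ((S\NP)/(N\PP))\S
    [5,8] N\PP   >
      [5,6] "idea" : (N\PP)/(NP/S)
      [6,8] NP/S   >
        [6,7] "this" : (NP/S)/(PP\S)
        [7,8] "sent" : PP\S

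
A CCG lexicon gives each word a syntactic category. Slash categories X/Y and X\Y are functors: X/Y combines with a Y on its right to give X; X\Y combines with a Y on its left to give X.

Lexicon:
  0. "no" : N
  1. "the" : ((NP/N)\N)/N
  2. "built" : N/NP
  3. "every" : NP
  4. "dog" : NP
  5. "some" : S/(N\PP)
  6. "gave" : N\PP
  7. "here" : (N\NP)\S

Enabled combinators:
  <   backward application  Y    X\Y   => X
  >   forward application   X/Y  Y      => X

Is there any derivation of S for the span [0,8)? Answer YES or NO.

N ((NP/N)\N)/N N/NP NP NP S/(N\PP) N\PP (N\NP)\S
CKY chart[0,8] = {NP}; S ∉ chart

NO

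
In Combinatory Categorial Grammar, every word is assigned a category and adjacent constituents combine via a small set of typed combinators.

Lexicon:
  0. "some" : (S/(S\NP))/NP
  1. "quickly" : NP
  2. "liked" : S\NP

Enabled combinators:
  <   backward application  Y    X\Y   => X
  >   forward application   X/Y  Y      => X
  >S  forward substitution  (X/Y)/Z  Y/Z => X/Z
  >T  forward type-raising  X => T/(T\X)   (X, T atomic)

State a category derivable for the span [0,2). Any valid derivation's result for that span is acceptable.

[0,3] S   >
  [0,2] S/(S\NP)   >
    [0,1] "some" : (S/(S\NP))/NP
    [1,2] "quickly" : NP
  [2,3] "liked" : S\NP

S/(S\NP)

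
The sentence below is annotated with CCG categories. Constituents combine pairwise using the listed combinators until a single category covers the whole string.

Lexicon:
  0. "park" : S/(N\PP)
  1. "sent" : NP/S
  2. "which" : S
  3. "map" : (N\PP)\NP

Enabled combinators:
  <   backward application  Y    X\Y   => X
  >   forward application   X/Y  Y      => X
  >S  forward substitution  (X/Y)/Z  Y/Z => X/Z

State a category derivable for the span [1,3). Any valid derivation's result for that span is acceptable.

[0,4] S   >
  [0,1] "park" : S/(N\PP)
  [1,4] N\PP   <
    [1,3] NP   >
      [1,2] "sent" : NP/S
      [2,3] "which" : S
    [3,4] "map" : (N\PP)\NP

NP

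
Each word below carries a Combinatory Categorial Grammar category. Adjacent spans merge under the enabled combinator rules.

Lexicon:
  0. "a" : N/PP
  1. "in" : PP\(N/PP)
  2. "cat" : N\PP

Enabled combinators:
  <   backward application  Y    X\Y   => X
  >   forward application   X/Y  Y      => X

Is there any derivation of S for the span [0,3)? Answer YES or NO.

N/PP PP\(N/PP) N\PP
CKY chart[0,3] = {N}; S ∉ chart

NO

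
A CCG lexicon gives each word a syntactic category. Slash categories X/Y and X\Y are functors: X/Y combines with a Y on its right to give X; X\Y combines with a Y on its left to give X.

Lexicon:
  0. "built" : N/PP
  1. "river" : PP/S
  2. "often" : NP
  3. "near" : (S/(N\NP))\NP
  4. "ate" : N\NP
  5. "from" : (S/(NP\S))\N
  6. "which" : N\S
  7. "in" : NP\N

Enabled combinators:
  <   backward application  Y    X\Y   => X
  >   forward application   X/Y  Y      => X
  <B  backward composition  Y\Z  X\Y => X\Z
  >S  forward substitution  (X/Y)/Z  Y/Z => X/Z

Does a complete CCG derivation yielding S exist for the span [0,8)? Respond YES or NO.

[0,8] S   >
  [0,6] S/(NP\S)   <
    [0,5] N   >
      [0,1] "built" : N/PP
      [1,5] PP   >
        [1,2] "river" : PP/S
        [2,5] S   >
          [2,4] S/(N\NP)   <
            [2,3] "often" : NP
            [3,4] "near" : (S/(N\NP))\NP
          [4,5] "ate" : N\NP
    [5,6] "from" : (S/(NP\S))\N
  [6,8] NP\S   <B
    [6,7] "which" : N\S
    [7,8] "in" : NP\N

YES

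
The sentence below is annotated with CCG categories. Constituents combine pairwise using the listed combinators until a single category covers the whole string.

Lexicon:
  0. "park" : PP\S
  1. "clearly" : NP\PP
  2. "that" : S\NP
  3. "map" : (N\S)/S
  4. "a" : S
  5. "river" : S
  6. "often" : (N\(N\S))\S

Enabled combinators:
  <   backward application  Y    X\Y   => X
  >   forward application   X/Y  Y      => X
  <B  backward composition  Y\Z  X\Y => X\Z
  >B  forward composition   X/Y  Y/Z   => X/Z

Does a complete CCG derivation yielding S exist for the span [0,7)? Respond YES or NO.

PP\S NP\PP S\NP (N\S)/S S S (N\(N\S))\S
CKY chart[0,7] = {N}; S ∉ chart

NO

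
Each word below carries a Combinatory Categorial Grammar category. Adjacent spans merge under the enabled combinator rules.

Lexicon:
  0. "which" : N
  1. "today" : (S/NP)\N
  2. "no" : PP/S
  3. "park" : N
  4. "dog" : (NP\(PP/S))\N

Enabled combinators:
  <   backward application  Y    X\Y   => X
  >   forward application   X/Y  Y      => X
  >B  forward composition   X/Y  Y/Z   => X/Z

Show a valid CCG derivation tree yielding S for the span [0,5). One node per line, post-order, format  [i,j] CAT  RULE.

[0,1] N  lex  "which"
[1,2] (S/NP)\N  lex  "today"
[0,2] S/NP  <  k=1
[2,3] PP/S  lex  "no"
[3,4] N  lex  "park"
[4,5] (NP\(PP/S))\N  lex  "dog"
[3,5] NP\(PP/S)  <  k=4
[2,5] NP  <  k=3
[0,5] S  >  k=2

[0,5] S   >
  [0,2] S/NP   <
    [0,1] "which" : N
    [1,2] "today" : (S/NP)\N
  [2,5] NP   <
    [2,3] "no" : PP/S
    [3,5] NP\(PP/S)   <
      [3,4] "park" : N
      [4,5] "dog" : (NP\(PP/S))\N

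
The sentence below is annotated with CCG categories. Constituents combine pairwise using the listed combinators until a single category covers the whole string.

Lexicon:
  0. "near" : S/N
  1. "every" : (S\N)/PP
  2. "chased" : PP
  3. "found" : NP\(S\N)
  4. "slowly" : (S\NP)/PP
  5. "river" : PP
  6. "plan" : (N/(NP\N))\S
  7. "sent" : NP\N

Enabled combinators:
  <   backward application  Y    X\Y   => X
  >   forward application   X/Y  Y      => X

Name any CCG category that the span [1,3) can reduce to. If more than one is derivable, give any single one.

[0,8] S   >
  [0,1] "near" : S/N
  [1,8] N   >
    [1,7] N/(NP\N)   <
      [1,6] S   <
        [1,4] NP   <
          [1,3] S\N   >
            [1,2] "every" : (S\N)/PP
            [2,3] "chased" : PP
          [3,4] "found" : NP\(S\N)
        [4,6] S\NP   >
          [4,5] "slowly" : (S\NP)/PP
          [5,6] "river" : PP
      [6,7] "plan" : (N/(NP\N))\S
    [7,8] "sent" : NP\N

S\N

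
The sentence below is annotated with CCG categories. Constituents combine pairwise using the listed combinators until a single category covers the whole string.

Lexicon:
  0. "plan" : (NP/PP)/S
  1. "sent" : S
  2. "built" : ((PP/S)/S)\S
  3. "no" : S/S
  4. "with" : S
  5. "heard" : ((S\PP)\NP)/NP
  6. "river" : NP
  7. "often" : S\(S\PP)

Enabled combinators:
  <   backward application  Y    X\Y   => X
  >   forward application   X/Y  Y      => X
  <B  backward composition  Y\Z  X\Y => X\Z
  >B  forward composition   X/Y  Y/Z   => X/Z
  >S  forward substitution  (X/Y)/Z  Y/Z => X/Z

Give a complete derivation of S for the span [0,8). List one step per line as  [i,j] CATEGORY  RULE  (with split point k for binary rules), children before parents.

[0,8] S   <
  [0,5] NP   >
    [0,4] NP/S   >S
      [0,1] "plan" : (NP/PP)/S
      [1,4] PP/S   >S
        [1,3] (PP/S)/S   <
          [1,2] "sent" : S
          [2,3] "built" : ((PP/S)/S)\S
        [3,4] "no" : S/S
    [4,5] "with" : S
  [5,8] S\NP   <B
    [5,7] (S\PP)\NP   >
      [5,6] "heard" : ((S\PP)\NP)/NP
      [6,7] "river" : NP
    [7,8] "often" : S\(S\PP)

[0,1] (NP/PP)/S  lex  "plan"
[1,2] S  lex  "sent"
[2,3] ((PP/S)/S)\S  lex  "built"
[1,3] (PP/S)/S  <  k=2
[3,4] S/S  lex  "no"
[1,4] PP/S  >S  k=3
[0,4] NP/S  >S  k=1
[4,5] S  lex  "with"
[0,5] NP  >  k=4
[5,6] ((S\PP)\NP)/NP  lex  "heard"
[6,7] NP  lex  "river"
[5,7] (S\PP)\NP  >  k=6
[7,8] S\(S\PP)  lex  "often"
[5,8] S\NP  <B  k=7
[0,8] S  <  k=5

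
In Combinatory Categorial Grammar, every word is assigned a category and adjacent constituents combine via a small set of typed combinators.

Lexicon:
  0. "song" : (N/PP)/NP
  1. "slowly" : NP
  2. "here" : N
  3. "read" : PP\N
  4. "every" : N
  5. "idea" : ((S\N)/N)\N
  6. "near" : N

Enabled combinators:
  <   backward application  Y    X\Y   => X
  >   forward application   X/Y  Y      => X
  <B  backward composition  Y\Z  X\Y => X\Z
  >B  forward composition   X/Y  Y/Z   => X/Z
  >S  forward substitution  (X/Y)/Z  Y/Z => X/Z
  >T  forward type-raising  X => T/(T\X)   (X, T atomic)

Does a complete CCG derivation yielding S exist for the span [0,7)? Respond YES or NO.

YES

[0,7] S   <
  [0,4] N   >
    [0,2] N/PP   >
      [0,1] "song" : (N/PP)/NP
      [1,2] "slowly" : NP
    [2,4] PP   <
      [2,3] "here" : N
      [3,4] "read" : PP\N
  [4,7] S\N   >
    [4,6] (S\N)/N   <
      [4,5] "every" : N
      [5,6] "idea" : ((S\N)/N)\N
    [6,7] "near" : N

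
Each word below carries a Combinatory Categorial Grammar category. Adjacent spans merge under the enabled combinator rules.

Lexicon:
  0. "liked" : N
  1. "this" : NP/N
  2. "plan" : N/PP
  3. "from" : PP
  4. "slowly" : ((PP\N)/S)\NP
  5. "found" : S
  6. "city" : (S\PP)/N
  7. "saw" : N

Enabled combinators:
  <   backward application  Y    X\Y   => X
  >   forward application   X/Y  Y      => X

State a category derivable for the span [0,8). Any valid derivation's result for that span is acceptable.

S

[0,8] S   <
  [0,6] PP   <
    [0,1] "liked" : N
    [1,6] PP\N   >
      [1,5] (PP\N)/S   <
        [1,4] NP   >
          [1,2] "this" : NP/N
          [2,4] N   >
            [2,3] "plan" : N/PP
            [3,4] "from" : PP
        [4,5] "slowly" : ((PP\N)/S)\NP
      [5,6] "found" : S
  [6,8] S\PP   >
    [6,7] "city" : (S\PP)/N
    [7,8] "saw" : N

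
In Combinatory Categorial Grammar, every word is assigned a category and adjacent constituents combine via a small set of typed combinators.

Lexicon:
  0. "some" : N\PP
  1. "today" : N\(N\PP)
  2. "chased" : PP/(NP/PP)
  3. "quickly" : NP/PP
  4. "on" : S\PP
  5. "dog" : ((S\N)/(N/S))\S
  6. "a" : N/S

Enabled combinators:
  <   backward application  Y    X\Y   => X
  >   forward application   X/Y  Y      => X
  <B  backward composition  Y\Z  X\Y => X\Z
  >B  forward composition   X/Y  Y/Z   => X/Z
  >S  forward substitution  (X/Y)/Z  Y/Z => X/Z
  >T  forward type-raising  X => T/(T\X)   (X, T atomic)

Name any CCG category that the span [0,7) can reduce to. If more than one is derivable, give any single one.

[0,7] S   <
  [0,2] N   <
    [0,1] "some" : N\PP
    [1,2] "today" : N\(N\PP)
  [2,7] S\N   >
    [2,6] (S\N)/(N/S)   <
      [2,5] S   <
        [2,4] PP   >
          [2,3] "chased" : PP/(NP/PP)
          [3,4] "quickly" : NP/PP
        [4,5] "on" : S\PP
      [5,6] "dog" : ((S\N)/(N/S))\S
    [6,7] "a" : N/S

S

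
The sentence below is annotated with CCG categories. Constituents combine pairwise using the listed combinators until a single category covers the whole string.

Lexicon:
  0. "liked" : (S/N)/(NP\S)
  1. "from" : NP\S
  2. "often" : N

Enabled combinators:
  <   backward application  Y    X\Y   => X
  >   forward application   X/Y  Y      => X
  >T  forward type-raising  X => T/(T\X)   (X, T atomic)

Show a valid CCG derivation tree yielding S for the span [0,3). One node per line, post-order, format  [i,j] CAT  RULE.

[0,1] (S/N)/(NP\S)  lex  "liked"
[1,2] NP\S  lex  "from"
[0,2] S/N  >  k=1
[2,3] N  lex  "often"
[0,3] S  >  k=2

[0,3] S   >
  [0,2] S/N   >
    [0,1] "liked" : (S/N)/(NP\S)
    [1,2] "from" : NP\S
  [2,3] "often" : N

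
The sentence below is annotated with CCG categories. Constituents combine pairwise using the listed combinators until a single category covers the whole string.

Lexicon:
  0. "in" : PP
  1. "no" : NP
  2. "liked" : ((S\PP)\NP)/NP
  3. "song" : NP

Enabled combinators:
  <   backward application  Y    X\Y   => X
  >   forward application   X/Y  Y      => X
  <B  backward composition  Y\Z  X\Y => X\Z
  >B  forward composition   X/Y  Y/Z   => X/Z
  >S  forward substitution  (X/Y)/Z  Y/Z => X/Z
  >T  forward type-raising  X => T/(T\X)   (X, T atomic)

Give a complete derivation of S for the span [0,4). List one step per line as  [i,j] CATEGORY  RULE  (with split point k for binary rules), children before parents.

[0,1] PP  lex  "in"
[1,2] NP  lex  "no"
[2,3] ((S\PP)\NP)/NP  lex  "liked"
[3,4] NP  lex  "song"
[2,4] (S\PP)\NP  >  k=3
[1,4] S\PP  <  k=2
[0,4] S  <  k=1

[0,4] S   <
  [0,1] "in" : PP
  [1,4] S\PP   <
    [1,2] "no" : NP
    [2,4] (S\PP)\NP   >
      [2,3] "liked" : ((S\PP)\NP)/NP
      [3,4] "song" : NP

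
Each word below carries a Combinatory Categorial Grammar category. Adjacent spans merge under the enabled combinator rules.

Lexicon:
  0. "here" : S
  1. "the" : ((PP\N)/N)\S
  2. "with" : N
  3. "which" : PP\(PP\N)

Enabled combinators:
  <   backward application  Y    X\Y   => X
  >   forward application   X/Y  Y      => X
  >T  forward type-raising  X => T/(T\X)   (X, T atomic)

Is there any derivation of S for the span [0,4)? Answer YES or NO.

S ((PP\N)/N)\S N PP\(PP\N)
CKY chart[0,4] = {N/(N\PP), NP/(NP\PP), PP, PP/(PP\PP), S/(S\PP)}; S ∉ chart

NO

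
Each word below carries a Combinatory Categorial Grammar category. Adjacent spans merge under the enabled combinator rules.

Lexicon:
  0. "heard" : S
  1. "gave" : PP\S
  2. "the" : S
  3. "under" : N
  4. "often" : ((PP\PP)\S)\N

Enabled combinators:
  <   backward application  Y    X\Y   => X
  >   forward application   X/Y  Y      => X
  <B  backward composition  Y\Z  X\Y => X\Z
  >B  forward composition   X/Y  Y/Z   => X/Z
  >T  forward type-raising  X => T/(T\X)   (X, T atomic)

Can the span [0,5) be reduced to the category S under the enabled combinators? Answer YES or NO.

S PP\S S N ((PP\PP)\S)\N
CKY chart[0,5] = {N/(N\PP), NP/(NP\PP), PP, PP/(PP\PP), S/(S\PP)}; S ∉ chart

NO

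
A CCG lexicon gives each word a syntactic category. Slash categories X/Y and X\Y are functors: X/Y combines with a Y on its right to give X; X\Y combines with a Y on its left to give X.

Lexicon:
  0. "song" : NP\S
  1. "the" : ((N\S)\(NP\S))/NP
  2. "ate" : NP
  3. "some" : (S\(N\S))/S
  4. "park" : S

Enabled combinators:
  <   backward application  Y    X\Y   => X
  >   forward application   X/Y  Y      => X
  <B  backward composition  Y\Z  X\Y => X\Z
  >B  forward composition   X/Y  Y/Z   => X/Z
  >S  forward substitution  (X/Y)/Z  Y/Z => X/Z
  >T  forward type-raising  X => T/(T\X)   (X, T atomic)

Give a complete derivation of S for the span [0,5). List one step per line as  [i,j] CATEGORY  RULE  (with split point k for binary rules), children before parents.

[0,1] NP\S  lex  "song"
[1,2] ((N\S)\(NP\S))/NP  lex  "the"
[2,3] NP  lex  "ate"
[1,3] (N\S)\(NP\S)  >  k=2
[0,3] N\S  <  k=1
[3,4] (S\(N\S))/S  lex  "some"
[4,5] S  lex  "park"
[3,5] S\(N\S)  >  k=4
[0,5] S  <  k=3

[0,5] S   <
  [0,3] N\S   <
    [0,1] "song" : NP\S
    [1,3] (N\S)\(NP\S)   >
      [1,2] "the" : ((N\S)\(NP\S))/NP
      [2,3] "ate" : NP
  [3,5] S\(N\S)   >
    [3,4] "some" : (S\(N\S))/S
    [4,5] "park" : S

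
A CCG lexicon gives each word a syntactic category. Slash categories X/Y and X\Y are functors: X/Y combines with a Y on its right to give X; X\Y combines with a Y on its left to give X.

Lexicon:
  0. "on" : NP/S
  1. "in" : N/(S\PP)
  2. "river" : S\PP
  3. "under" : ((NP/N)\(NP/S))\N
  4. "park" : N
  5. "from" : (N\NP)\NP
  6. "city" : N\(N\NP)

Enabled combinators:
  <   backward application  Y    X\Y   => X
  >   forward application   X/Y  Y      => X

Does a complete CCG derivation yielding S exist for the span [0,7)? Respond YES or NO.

NP/S N/(S\PP) S\PP ((NP/N)\(NP/S))\N N (N\NP)\NP N\(N\NP)
CKY chart[0,7] = {N}; S ∉ chart

NO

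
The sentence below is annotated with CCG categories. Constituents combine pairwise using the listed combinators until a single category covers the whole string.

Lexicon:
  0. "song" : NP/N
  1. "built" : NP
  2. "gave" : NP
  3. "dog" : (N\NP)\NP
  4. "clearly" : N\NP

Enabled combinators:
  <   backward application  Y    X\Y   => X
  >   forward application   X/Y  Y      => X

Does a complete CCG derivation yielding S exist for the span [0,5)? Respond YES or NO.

NP/N NP NP (N\NP)\NP N\NP
CKY chart[0,5] = {N}; S ∉ chart

NO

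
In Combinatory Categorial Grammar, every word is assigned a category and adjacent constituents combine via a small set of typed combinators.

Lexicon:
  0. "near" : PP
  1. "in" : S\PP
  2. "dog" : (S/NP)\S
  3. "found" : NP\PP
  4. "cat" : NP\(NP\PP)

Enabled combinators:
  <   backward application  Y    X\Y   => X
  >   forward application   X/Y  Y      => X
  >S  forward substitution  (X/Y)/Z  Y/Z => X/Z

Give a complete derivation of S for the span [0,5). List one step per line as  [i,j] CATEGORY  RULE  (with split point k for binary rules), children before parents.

[0,1] PP  lex  "near"
[1,2] S\PP  lex  "in"
[0,2] S  <  k=1
[2,3] (S/NP)\S  lex  "dog"
[0,3] S/NP  <  k=2
[3,4] NP\PP  lex  "found"
[4,5] NP\(NP\PP)  lex  "cat"
[3,5] NP  <  k=4
[0,5] S  >  k=3

[0,5] S   >
  [0,3] S/NP   <
    [0,2] S   <
      [0,1] "near" : PP
      [1,2] "in" : S\PP
    [2,3] "dog" : (S/NP)\S
  [3,5] NP   <
    [3,4] "found" : NP\PP
    [4,5] "cat" : NP\(NP\PP)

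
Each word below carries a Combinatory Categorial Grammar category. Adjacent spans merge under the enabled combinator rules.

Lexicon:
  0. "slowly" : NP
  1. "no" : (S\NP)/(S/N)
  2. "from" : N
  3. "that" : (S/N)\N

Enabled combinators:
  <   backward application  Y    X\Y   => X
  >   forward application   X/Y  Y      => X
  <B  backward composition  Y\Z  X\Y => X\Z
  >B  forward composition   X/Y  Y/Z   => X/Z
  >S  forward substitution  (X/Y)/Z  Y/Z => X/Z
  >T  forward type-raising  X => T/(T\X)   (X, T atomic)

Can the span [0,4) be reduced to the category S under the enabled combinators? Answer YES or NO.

YES

[0,4] S   >
  [0,1] S/(S\NP)   >T
    [0,1] "slowly" : NP
  [1,4] S\NP   >
    [1,2] "no" : (S\NP)/(S/N)
    [2,4] S/N   <
      [2,3] "from" : N
      [3,4] "that" : (S/N)\N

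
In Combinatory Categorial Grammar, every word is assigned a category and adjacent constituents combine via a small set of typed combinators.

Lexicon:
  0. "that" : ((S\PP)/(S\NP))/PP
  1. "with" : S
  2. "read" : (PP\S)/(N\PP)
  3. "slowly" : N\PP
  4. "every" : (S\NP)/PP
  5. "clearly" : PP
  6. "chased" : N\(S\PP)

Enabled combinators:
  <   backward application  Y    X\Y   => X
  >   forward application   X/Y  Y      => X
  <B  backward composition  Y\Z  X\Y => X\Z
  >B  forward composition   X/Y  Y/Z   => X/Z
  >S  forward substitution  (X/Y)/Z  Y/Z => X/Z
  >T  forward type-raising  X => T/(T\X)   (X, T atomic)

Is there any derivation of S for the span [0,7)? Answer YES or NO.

NO

((S\PP)/(S\NP))/PP S (PP\S)/(N\PP) N\PP (S\NP)/PP PP N\(S\PP)
CKY chart[0,7] = {N, N/(N\N), NP/(NP\N), PP/(PP\N), S/(S\N)}; S ∉ chart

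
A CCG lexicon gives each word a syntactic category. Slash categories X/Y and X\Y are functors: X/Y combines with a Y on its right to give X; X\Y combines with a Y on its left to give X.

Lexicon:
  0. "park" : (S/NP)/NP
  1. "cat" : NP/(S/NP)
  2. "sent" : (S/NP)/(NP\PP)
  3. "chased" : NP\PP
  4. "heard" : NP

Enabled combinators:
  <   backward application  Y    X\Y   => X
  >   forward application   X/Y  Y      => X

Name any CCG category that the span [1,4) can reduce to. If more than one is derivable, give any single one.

NP

[0,5] S   >
  [0,4] S/NP   >
    [0,1] "park" : (S/NP)/NP
    [1,4] NP   >
      [1,2] "cat" : NP/(S/NP)
      [2,4] S/NP   >
        [2,3] "sent" : (S/NP)/(NP\PP)
        [3,4] "chased" : NP\PP
  [4,5] "heard" : NP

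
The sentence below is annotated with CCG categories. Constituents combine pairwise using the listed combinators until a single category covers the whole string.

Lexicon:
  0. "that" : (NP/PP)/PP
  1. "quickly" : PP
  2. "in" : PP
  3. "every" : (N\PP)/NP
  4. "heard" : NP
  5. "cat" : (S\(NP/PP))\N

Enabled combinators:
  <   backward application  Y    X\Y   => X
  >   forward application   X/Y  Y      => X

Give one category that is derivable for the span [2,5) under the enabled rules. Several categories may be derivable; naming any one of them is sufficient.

N

[0,6] S   <
  [0,2] NP/PP   >
    [0,1] "that" : (NP/PP)/PP
    [1,2] "quickly" : PP
  [2,6] S\(NP/PP)   <
    [2,5] N   <
      [2,3] "in" : PP
      [3,5] N\PP   >
        [3,4] "every" : (N\PP)/NP
        [4,5] "heard" : NP
    [5,6] "cat" : (S\(NP/PP))\N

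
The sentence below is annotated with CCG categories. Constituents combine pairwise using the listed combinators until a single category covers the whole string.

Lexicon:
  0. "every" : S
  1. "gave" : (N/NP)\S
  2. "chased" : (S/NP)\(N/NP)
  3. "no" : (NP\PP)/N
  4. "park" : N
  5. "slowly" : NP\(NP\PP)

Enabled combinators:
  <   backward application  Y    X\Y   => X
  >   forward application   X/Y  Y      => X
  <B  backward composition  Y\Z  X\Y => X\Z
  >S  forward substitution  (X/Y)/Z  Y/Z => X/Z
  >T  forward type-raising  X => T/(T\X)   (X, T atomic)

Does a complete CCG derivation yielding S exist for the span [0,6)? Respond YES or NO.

YES

[0,6] S   >
  [0,3] S/NP   <
    [0,2] N/NP   <
      [0,1] "every" : S
      [1,2] "gave" : (N/NP)\S
    [2,3] "chased" : (S/NP)\(N/NP)
  [3,6] NP   <
    [3,5] NP\PP   >
      [3,4] "no" : (NP\PP)/N
      [4,5] "park" : N
    [5,6] "slowly" : NP\(NP\PP)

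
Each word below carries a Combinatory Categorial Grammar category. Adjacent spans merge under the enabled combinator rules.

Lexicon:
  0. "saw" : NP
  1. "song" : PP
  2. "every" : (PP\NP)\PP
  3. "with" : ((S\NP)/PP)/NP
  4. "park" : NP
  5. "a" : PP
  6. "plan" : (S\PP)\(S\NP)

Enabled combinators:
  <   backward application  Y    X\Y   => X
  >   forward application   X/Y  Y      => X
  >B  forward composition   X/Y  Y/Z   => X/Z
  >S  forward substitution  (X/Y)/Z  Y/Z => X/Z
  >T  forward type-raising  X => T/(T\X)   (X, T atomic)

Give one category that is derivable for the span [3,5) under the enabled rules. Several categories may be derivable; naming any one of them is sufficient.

[0,7] S   <
  [0,3] PP   <
    [0,1] "saw" : NP
    [1,3] PP\NP   <
      [1,2] "song" : PP
      [2,3] "every" : (PP\NP)\PP
  [3,7] S\PP   <
    [3,6] S\NP   >
      [3,5] (S\NP)/PP   >
        [3,4] "with" : ((S\NP)/PP)/NP
        [4,5] "park" : NP
      [5,6] "a" : PP
    [6,7] "plan" : (S\PP)\(S\NP)

(S\NP)/PP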